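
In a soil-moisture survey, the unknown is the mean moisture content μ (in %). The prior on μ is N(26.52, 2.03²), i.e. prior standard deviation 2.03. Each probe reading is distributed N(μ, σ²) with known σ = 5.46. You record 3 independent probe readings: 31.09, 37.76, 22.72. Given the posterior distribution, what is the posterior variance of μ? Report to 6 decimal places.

2.912926

For Normal data with known variance σ², a Normal(μ₀, σ₀²) prior on μ is conjugate. Posterior precision = 1/σ₀² + n/σ²; posterior mean is the precision-weighted average of μ₀ and x̄.
σ₀² = 2.03² = 4.1209, σ² = 5.46² = 29.8116; σ² + n·σ₀² = 29.8116 + 3·4.1209 = 42.1743.
Posterior precision = 1/σ₀² + n/σ² = 1/4.1209 + 3/29.8116 = (σ² + n·σ₀²)/(σ₀²σ²) = 42.1743/(4.1209·29.8116); posterior variance σₙ² = σ₀²σ²/(σ² + n·σ₀²) = 4.1209·29.8116/42.1743 = 2.912926.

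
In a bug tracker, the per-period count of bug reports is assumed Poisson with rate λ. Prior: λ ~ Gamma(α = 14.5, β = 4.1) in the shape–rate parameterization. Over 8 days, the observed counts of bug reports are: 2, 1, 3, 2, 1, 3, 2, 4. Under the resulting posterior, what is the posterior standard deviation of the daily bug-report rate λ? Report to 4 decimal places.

0.4711

With a Gamma(shape α, rate β) prior, the Poisson likelihood is conjugate: the posterior is Gamma(α + ΣXᵢ, β + n).
Sum of counts S = 18 over n = 8 days.
Posterior: Gamma(α+S, β+n) = Gamma(14.5+18, 4.1+8) = Gamma(32.5, 12.1).
SD = √α/β = √32.5/12.1 = 0.4711.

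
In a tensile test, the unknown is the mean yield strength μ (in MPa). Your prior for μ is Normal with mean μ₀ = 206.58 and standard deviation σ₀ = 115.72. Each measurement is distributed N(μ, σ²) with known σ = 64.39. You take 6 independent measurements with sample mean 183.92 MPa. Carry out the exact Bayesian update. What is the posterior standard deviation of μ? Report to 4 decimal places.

For Normal data with known variance σ², a Normal(μ₀, σ₀²) prior on μ is conjugate. Posterior precision = 1/σ₀² + n/σ²; posterior mean is the precision-weighted average of μ₀ and x̄.
σ₀² = 115.72² = 13391.1184, σ² = 64.39² = 4146.0721; σ² + n·σ₀² = 4146.0721 + 6·13391.1184 = 84492.7825.
Posterior precision = 1/σ₀² + n/σ² = 1/13391.1184 + 6/4146.0721 = (σ² + n·σ₀²)/(σ₀²σ²) = 84492.7825/(13391.1184·4146.0721); posterior variance σₙ² = σ₀²σ²/(σ² + n·σ₀²) = 13391.1184·4146.0721/84492.7825 = 657.103965.
Posterior SD = √σₙ² = √(13391.1184·4146.0721/84492.7825) = 25.6340.

25.6340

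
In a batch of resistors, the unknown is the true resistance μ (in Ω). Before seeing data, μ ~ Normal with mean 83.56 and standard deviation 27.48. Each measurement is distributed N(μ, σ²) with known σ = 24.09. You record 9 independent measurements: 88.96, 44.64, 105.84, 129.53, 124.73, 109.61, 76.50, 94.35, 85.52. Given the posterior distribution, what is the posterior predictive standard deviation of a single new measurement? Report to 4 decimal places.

For Normal data with known variance σ², a Normal(μ₀, σ₀²) prior on μ is conjugate. Posterior precision = 1/σ₀² + n/σ²; posterior mean is the precision-weighted average of μ₀ and x̄.
σ₀² = 27.48² = 755.1504, σ² = 24.09² = 580.3281; σ² + n·σ₀² = 580.3281 + 9·755.1504 = 7376.6817.
Posterior precision = 1/σ₀² + n/σ² = 1/755.1504 + 9/580.3281 = (σ² + n·σ₀²)/(σ₀²σ²) = 7376.6817/(755.1504·580.3281); posterior variance σₙ² = σ₀²σ²/(σ² + n·σ₀²) = 755.1504·580.3281/7376.6817 = 59.408148.
Predictive variance for one new observation = σₙ² + σ² = 755.1504·580.3281/7376.6817 + 580.3281 = σ²·(σ₀² + 7376.6817)/7376.6817 = 580.3281·8131.8321/7376.6817 = 639.736248; SD = √(580.3281·8131.8321/7376.6817) = 25.2930.

25.2930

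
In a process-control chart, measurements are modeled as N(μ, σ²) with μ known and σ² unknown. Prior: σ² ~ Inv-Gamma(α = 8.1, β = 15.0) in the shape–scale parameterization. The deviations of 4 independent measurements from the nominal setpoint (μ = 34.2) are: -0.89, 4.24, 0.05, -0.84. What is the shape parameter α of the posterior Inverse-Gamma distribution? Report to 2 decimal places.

With known mean μ and an Inverse-Gamma(α, β) prior on σ², the Normal likelihood is conjugate: posterior is Inv-Gamma(α + n/2, β + Σ(xᵢ−μ)²/2).
Σ(xᵢ−μ)² = (-0.89)² + (4.24)² + (0.05)² + (-0.84)² = 19.4778.
Posterior: Inv-Gamma(8.1 + 4/2, 15.0 + 19.4778/2) = Inv-Gamma(10.10, 24.73890).
Posterior α = 10.10.

10.10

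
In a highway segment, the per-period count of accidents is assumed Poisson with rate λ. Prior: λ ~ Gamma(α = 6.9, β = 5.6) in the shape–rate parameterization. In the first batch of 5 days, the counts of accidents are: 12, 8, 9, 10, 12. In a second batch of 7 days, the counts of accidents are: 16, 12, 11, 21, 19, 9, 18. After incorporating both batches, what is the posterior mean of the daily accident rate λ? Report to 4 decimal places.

With a Gamma(shape α, rate β) prior, the Poisson likelihood is conjugate: the posterior is Gamma(α + ΣXᵢ, β + n).
Batch 1: sum of counts S = 51 over n = 5 days.
After batch 1: Gamma(α+S, β+n) = Gamma(6.9+51, 5.6+5) = Gamma(57.9, 10.6).
Batch 2: sum of counts S = 106 over n = 7 days.
After batch 2: Gamma(α+S, β+n) = Gamma(57.9+106, 10.6+7) = Gamma(163.9, 17.6).
Posterior mean = α/β = 163.9/17.6 = 9.3125.

9.3125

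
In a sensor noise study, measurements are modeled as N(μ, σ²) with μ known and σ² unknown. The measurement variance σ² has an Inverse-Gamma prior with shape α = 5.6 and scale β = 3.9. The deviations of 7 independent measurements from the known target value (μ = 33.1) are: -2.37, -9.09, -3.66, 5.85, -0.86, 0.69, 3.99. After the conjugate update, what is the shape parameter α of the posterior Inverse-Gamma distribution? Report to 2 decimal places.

9.10

With known mean μ and an Inverse-Gamma(α, β) prior on σ², the Normal likelihood is conjugate: posterior is Inv-Gamma(α + n/2, β + Σ(xᵢ−μ)²/2).
Σ(xᵢ−μ)² = (-2.37)² + (-9.09)² + (-3.66)² + (5.85)² + (-0.86)² + (0.69)² + (3.99)² = 152.9989.
Posterior: Inv-Gamma(5.6 + 7/2, 3.9 + 152.9989/2) = Inv-Gamma(9.10, 80.39945).
Posterior α = 9.10.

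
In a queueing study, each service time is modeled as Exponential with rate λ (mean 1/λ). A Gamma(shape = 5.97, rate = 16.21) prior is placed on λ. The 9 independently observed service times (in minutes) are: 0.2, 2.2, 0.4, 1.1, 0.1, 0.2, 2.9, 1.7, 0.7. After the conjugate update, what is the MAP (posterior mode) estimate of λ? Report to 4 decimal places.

With a Gamma(shape α, rate β) prior on the exponential rate λ, the posterior after n observations with total T = Σxᵢ is Gamma(α+n, β+T).
Sum of observations T = 9.5 minutes; n = 9.
Posterior: Gamma(5.97+9, 16.21+9.5) = Gamma(14.97, 25.71).
Mode = (α−1)/β = 0.5434.

0.5434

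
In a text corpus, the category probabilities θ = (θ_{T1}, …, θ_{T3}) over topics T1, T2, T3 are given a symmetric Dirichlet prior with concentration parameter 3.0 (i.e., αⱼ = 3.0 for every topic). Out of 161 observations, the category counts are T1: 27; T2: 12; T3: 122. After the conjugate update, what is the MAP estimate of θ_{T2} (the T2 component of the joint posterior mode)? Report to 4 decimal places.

0.0838

The Dirichlet prior is conjugate to the Multinomial likelihood: each posterior αⱼ = prior αⱼ + observed count nⱼ.
Posterior concentration: (30.0, 15.0, 125.0), total = 170.0.
Joint mode component: (α_{T2}−1)/(Σα−K) = 14.0/167.0 = 0.0838.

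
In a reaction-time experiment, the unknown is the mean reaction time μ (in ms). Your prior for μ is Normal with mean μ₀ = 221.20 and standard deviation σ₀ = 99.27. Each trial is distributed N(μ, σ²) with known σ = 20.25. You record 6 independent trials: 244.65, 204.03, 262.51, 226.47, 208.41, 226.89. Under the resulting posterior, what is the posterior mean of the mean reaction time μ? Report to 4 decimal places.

For Normal data with known variance σ², a Normal(μ₀, σ₀²) prior on μ is conjugate. Posterior precision = 1/σ₀² + n/σ²; posterior mean is the precision-weighted average of μ₀ and x̄.
Σxᵢ = 244.65 + 204.03 + 262.51 + 226.47 + 208.41 + 226.89 = 1372.96, so n·x̄ = 1372.96.
σ₀² = 99.27² = 9854.5329, σ² = 20.25² = 410.0625; σ² + n·σ₀² = 410.0625 + 6·9854.5329 = 59537.2599.
Posterior mean = (μ₀/σ₀² + n·x̄/σ²)/(1/σ₀² + n/σ²) = (σ²·μ₀ + σ₀²·n·x̄)/(σ² + n·σ₀²) = (410.0625·221.20 + 9854.5329·1372.96)/59537.2599 = 13620585.315384/59537.2599 = 228.7741.

228.7741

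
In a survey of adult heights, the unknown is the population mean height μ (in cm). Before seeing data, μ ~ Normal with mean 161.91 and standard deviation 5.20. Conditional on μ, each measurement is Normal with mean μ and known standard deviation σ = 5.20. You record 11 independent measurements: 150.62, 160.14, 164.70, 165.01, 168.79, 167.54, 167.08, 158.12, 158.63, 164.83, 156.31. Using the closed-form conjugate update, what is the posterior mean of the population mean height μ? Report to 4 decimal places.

161.9733

For Normal data with known variance σ², a Normal(μ₀, σ₀²) prior on μ is conjugate. Posterior precision = 1/σ₀² + n/σ²; posterior mean is the precision-weighted average of μ₀ and x̄.
Σxᵢ = 150.62 + 160.14 + 164.70 + 165.01 + 168.79 + 167.54 + 167.08 + 158.12 + 158.63 + 164.83 + 156.31 = 1781.77, so n·x̄ = 1781.77.
σ₀² = 5.20² = 27.04, σ² = 5.20² = 27.04; σ² + n·σ₀² = 27.04 + 11·27.04 = 324.48.
Posterior mean = (μ₀/σ₀² + n·x̄/σ²)/(1/σ₀² + n/σ²) = (σ²·μ₀ + σ₀²·n·x̄)/(σ² + n·σ₀²) = (27.04·161.91 + 27.04·1781.77)/324.48 = 52557.1072/324.48 = 161.9733.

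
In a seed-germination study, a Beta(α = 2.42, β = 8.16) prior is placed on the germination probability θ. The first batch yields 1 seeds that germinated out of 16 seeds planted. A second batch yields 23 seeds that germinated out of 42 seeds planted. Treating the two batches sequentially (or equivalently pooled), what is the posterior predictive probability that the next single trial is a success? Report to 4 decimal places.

The Beta prior is conjugate to a Binomial/Bernoulli likelihood; the update adds successes to α and failures to β.
After batch 1: Beta(2.42+1, 8.16+15) = Beta(3.42, 23.16).
After batch 2: Beta(3.42+23, 23.16+19) = Beta(26.42, 42.16).
For a single future Bernoulli trial, P(success | data) = α/(α+β) = 0.3852.

0.3852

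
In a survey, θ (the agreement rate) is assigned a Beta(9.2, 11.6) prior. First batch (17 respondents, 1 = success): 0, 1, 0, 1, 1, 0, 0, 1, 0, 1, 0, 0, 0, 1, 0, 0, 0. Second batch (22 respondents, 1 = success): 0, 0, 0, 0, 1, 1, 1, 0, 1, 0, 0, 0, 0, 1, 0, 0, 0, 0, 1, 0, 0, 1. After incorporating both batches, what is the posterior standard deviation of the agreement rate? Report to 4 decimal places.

The Beta prior is conjugate to a Binomial/Bernoulli likelihood; the update adds successes to α and failures to β.
After batch 1: Beta(9.2+6, 11.6+11) = Beta(15.2, 22.6).
After batch 2: Beta(15.2+7, 22.6+15) = Beta(22.2, 37.6).
Var = αβ/((α+β)²(α+β+1)) = 22.2·37.6/(59.8²·60.8) = 0.00383915; SD = √0.00383915 = 0.0620.

0.0620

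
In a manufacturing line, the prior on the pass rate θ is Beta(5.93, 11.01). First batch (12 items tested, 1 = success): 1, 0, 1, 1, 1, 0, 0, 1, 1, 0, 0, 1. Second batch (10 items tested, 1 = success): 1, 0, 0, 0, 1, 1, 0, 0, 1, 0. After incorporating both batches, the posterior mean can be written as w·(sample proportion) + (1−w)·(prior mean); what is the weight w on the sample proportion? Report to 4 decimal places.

0.5650

The Beta prior is conjugate to a Binomial/Bernoulli likelihood; the update adds successes to α and failures to β.
Total number of items tested: n = 12 + 10 = 22.
Posterior mean = (α₀+k)/(α₀+β₀+n) = [n/(α₀+β₀+n)]·(k/n) + [(α₀+β₀)/(α₀+β₀+n)]·α₀/(α₀+β₀), so only n and the prior enter the weight.
The weight on the data is w = n/(α₀+β₀+n) = 22/(5.93+11.01+22) = 22/38.94 = 0.5650.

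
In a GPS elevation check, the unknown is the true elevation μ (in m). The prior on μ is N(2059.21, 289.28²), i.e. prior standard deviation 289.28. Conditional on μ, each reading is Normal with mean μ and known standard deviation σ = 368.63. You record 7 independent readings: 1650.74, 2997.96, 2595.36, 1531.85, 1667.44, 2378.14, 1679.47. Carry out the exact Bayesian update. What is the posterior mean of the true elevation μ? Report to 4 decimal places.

For Normal data with known variance σ², a Normal(μ₀, σ₀²) prior on μ is conjugate. Posterior precision = 1/σ₀² + n/σ²; posterior mean is the precision-weighted average of μ₀ and x̄.
Σxᵢ = 1650.74 + 2997.96 + 2595.36 + 1531.85 + 1667.44 + 2378.14 + 1679.47 = 14500.96, so n·x̄ = 14500.96.
σ₀² = 289.28² = 83682.9184, σ² = 368.63² = 135888.0769; σ² + n·σ₀² = 135888.0769 + 7·83682.9184 = 721668.5057.
Posterior mean = (μ₀/σ₀² + n·x̄/σ²)/(1/σ₀² + n/σ²) = (σ²·μ₀ + σ₀²·n·x̄)/(σ² + n·σ₀²) = (135888.0769·2059.21 + 83682.9184·14500.96)/721668.5057 = 1493304739.234913/721668.5057 = 2069.2392.

2069.2392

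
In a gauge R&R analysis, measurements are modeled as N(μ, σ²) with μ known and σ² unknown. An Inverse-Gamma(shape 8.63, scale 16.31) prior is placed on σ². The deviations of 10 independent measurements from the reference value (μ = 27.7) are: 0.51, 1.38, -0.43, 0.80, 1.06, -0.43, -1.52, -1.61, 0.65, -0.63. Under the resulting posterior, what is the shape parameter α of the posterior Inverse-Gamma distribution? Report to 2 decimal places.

With known mean μ and an Inverse-Gamma(α, β) prior on σ², the Normal likelihood is conjugate: posterior is Inv-Gamma(α + n/2, β + Σ(xᵢ−μ)²/2).
Σ(xᵢ−μ)² = (0.51)² + (1.38)² + (-0.43)² + (0.80)² + (1.06)² + (-0.43)² + (-1.52)² + (-1.61)² + (0.65)² + (-0.63)² = 10.0198.
Posterior: Inv-Gamma(8.63 + 10/2, 16.31 + 10.0198/2) = Inv-Gamma(13.63, 21.31990).
Posterior α = 13.63.

13.63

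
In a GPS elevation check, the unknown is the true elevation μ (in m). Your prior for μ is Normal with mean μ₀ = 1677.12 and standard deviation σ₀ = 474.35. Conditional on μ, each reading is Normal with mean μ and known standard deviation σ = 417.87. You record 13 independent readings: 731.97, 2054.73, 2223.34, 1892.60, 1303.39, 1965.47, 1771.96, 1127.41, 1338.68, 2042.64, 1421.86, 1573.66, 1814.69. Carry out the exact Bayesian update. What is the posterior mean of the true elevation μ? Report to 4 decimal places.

1637.9099

For Normal data with known variance σ², a Normal(μ₀, σ₀²) prior on μ is conjugate. Posterior precision = 1/σ₀² + n/σ²; posterior mean is the precision-weighted average of μ₀ and x̄.
Σxᵢ = 731.97 + 2054.73 + 2223.34 + 1892.60 + 1303.39 + 1965.47 + 1771.96 + 1127.41 + 1338.68 + 2042.64 + 1421.86 + 1573.66 + 1814.69 = 21262.4, so n·x̄ = 21262.4.
σ₀² = 474.35² = 225007.9225, σ² = 417.87² = 174615.3369; σ² + n·σ₀² = 174615.3369 + 13·225007.9225 = 3099718.3294.
Posterior mean = (μ₀/σ₀² + n·x̄/σ²)/(1/σ₀² + n/σ²) = (σ²·μ₀ + σ₀²·n·x̄)/(σ² + n·σ₀²) = (174615.3369·1677.12 + 225007.9225·21262.4)/3099718.3294 = 5077059325.185728/3099718.3294 = 1637.9099.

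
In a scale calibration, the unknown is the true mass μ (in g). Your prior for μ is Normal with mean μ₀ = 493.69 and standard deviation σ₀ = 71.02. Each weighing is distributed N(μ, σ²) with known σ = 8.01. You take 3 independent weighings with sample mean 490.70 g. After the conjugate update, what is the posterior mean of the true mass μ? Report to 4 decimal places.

For Normal data with known variance σ², a Normal(μ₀, σ₀²) prior on μ is conjugate. Posterior precision = 1/σ₀² + n/σ²; posterior mean is the precision-weighted average of μ₀ and x̄.
n·x̄ = 3·490.70 = 1472.1.
σ₀² = 71.02² = 5043.8404, σ² = 8.01² = 64.1601; σ² + n·σ₀² = 64.1601 + 3·5043.8404 = 15195.6813.
Posterior mean = (μ₀/σ₀² + n·x̄/σ²)/(1/σ₀² + n/σ²) = (σ²·μ₀ + σ₀²·n·x̄)/(σ² + n·σ₀²) = (64.1601·493.69 + 5043.8404·1472.1)/15195.6813 = 7456712.652609/15195.6813 = 490.7126.

490.7126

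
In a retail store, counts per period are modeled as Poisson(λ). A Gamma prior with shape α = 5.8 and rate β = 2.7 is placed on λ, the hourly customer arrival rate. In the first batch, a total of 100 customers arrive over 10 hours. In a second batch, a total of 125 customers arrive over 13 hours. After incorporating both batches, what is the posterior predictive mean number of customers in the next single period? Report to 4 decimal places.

8.9805

With a Gamma(shape α, rate β) prior, the Poisson likelihood is conjugate: the posterior is Gamma(α + ΣXᵢ, β + n).
After batch 1: Gamma(α+S, β+n) = Gamma(5.8+100, 2.7+10) = Gamma(105.8, 12.7).
After batch 2: Gamma(α+S, β+n) = Gamma(105.8+125, 12.7+13) = Gamma(230.8, 25.7).
The predictive distribution for one future period is NegBinom with mean α/β = 8.9805.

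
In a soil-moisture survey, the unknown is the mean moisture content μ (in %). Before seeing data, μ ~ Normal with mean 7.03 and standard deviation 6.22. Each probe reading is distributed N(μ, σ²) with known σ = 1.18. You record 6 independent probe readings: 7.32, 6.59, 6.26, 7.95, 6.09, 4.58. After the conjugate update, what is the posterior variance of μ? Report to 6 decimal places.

For Normal data with known variance σ², a Normal(μ₀, σ₀²) prior on μ is conjugate. Posterior precision = 1/σ₀² + n/σ²; posterior mean is the precision-weighted average of μ₀ and x̄.
σ₀² = 6.22² = 38.6884, σ² = 1.18² = 1.3924; σ² + n·σ₀² = 1.3924 + 6·38.6884 = 233.5228.
Posterior precision = 1/σ₀² + n/σ² = 1/38.6884 + 6/1.3924 = (σ² + n·σ₀²)/(σ₀²σ²) = 233.5228/(38.6884·1.3924); posterior variance σₙ² = σ₀²σ²/(σ² + n·σ₀²) = 38.6884·1.3924/233.5228 = 0.230683.

0.230683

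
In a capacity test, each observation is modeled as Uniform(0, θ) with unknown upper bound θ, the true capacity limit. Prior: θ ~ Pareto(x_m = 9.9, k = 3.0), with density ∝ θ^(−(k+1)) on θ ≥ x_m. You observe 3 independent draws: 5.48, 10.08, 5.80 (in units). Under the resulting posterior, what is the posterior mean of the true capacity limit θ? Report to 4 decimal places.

A Pareto(scale x_m, shape k) prior on the upper bound θ of Uniform(0, θ) is conjugate: posterior is Pareto(max(x_m, max xᵢ), k + n).
Sample maximum = 10.08; prior scale x_m = 9.9 → posterior scale = max = 10.08.
Posterior shape = 3.0 + 3 = 6.0.
E[θ|data] = k·x_m/(k−1) = 6.0·10.08/5.0 = 12.0960.

12.0960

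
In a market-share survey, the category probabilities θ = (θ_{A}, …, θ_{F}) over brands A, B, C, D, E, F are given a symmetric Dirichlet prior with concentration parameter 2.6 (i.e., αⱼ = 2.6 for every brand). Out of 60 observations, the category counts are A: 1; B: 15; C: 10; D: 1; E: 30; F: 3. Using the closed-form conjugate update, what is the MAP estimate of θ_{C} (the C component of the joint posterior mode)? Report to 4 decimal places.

The Dirichlet prior is conjugate to the Multinomial likelihood: each posterior αⱼ = prior αⱼ + observed count nⱼ.
Posterior concentration: (3.6, 17.6, 12.6, 3.6, 32.6, 5.6), total = 75.6.
Joint mode component: (α_{C}−1)/(Σα−K) = 11.6/69.6 = 0.1667.

0.1667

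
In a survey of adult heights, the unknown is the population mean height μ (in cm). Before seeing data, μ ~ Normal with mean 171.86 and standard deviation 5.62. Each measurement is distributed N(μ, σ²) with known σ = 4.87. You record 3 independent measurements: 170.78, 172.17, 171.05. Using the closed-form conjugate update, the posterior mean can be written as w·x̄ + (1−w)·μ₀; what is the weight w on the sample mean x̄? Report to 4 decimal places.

0.7998

For Normal data with known variance σ², a Normal(μ₀, σ₀²) prior on μ is conjugate. Posterior precision = 1/σ₀² + n/σ²; posterior mean is the precision-weighted average of μ₀ and x̄.
σ₀² = 5.62² = 31.5844, σ² = 4.87² = 23.7169. Prior precision 1/σ₀² = 1/31.5844; data precision n/σ² = 3/23.7169.
w = (n/σ²)/(1/σ₀² + n/σ²) = n·σ₀²/(σ² + n·σ₀²) = 3·31.5844/(23.7169 + 3·31.5844) = 94.7532/118.4701 = 0.7998.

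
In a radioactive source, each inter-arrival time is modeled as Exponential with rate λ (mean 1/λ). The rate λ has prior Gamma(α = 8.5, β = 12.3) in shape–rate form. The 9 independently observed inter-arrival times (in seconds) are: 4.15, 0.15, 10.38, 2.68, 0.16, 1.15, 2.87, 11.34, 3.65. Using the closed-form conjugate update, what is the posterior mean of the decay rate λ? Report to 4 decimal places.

0.3584

With a Gamma(shape α, rate β) prior on the exponential rate λ, the posterior after n observations with total T = Σxᵢ is Gamma(α+n, β+T).
Sum of observations T = 36.53 seconds; n = 9.
Posterior: Gamma(8.5+9, 12.3+36.53) = Gamma(17.5, 48.83).
Posterior mean of λ = α/β = 17.5/48.83 = 0.3584.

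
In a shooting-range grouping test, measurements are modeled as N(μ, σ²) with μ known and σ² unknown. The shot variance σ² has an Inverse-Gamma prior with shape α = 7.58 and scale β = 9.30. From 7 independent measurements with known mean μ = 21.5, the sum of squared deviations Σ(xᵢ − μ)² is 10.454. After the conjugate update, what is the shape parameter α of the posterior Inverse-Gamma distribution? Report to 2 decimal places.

With known mean μ and an Inverse-Gamma(α, β) prior on σ², the Normal likelihood is conjugate: posterior is Inv-Gamma(α + n/2, β + Σ(xᵢ−μ)²/2).
Posterior: Inv-Gamma(7.58 + 7/2, 9.30 + 10.454/2) = Inv-Gamma(11.08, 14.5270).
Posterior α = 11.08.

11.08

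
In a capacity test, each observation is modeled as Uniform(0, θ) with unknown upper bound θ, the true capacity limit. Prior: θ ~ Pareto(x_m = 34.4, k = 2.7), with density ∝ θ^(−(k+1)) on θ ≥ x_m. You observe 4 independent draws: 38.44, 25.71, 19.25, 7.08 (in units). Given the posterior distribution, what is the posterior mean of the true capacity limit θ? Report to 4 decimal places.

45.1839

A Pareto(scale x_m, shape k) prior on the upper bound θ of Uniform(0, θ) is conjugate: posterior is Pareto(max(x_m, max xᵢ), k + n).
Sample maximum = 38.44; prior scale x_m = 34.4 → posterior scale = max = 38.44.
Posterior shape = 2.7 + 4 = 6.7.
E[θ|data] = k·x_m/(k−1) = 6.7·38.44/5.7 = 45.1839.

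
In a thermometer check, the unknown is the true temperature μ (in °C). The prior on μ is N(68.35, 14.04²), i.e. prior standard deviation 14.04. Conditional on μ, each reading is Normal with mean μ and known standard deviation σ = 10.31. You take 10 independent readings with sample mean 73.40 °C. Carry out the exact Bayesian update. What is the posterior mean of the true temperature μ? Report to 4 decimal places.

73.1416

For Normal data with known variance σ², a Normal(μ₀, σ₀²) prior on μ is conjugate. Posterior precision = 1/σ₀² + n/σ²; posterior mean is the precision-weighted average of μ₀ and x̄.
n·x̄ = 10·73.40 = 734.
σ₀² = 14.04² = 197.1216, σ² = 10.31² = 106.2961; σ² + n·σ₀² = 106.2961 + 10·197.1216 = 2077.5121.
Posterior mean = (μ₀/σ₀² + n·x̄/σ²)/(1/σ₀² + n/σ²) = (σ²·μ₀ + σ₀²·n·x̄)/(σ² + n·σ₀²) = (106.2961·68.35 + 197.1216·734)/2077.5121 = 151952.592835/2077.5121 = 73.1416.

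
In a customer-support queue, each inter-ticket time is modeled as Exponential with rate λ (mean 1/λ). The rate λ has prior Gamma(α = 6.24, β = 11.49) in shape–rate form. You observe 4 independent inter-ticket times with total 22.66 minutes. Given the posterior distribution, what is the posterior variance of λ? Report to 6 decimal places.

With a Gamma(shape α, rate β) prior on the exponential rate λ, the posterior after n observations with total T = Σxᵢ is Gamma(α+n, β+T).
Posterior: Gamma(6.24+4, 11.49+22.66) = Gamma(10.24, 34.15).
Var = α/β² = 0.008780.

0.008780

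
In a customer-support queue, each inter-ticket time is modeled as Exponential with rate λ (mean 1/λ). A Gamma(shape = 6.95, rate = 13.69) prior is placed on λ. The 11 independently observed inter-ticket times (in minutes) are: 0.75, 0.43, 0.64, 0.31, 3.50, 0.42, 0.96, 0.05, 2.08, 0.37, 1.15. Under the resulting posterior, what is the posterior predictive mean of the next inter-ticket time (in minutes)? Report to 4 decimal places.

1.4366

With a Gamma(shape α, rate β) prior on the exponential rate λ, the posterior after n observations with total T = Σxᵢ is Gamma(α+n, β+T).
Sum of observations T = 10.66 minutes; n = 11.
Posterior: Gamma(6.95+11, 13.69+10.66) = Gamma(17.95, 24.35).
The predictive distribution for the next observation is Lomax; its mean is β/(α−1) = 24.35/16.95 = 1.4366.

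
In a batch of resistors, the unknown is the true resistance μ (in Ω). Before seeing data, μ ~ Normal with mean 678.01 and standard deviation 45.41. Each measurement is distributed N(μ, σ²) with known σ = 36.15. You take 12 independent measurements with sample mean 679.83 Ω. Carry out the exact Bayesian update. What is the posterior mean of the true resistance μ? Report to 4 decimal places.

679.7387

For Normal data with known variance σ², a Normal(μ₀, σ₀²) prior on μ is conjugate. Posterior precision = 1/σ₀² + n/σ²; posterior mean is the precision-weighted average of μ₀ and x̄.
n·x̄ = 12·679.83 = 8157.96.
σ₀² = 45.41² = 2062.0681, σ² = 36.15² = 1306.8225; σ² + n·σ₀² = 1306.8225 + 12·2062.0681 = 26051.6397.
Posterior mean = (μ₀/σ₀² + n·x̄/σ²)/(1/σ₀² + n/σ²) = (σ²·μ₀ + σ₀²·n·x̄)/(σ² + n·σ₀²) = (1306.8225·678.01 + 2062.0681·8157.96)/26051.6397 = 17708307.800301/26051.6397 = 679.7387.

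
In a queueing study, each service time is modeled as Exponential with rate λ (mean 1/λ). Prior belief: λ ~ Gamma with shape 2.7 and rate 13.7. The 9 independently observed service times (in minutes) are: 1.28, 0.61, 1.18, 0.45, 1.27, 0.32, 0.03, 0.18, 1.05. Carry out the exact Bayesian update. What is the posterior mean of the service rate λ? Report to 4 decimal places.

0.5830

With a Gamma(shape α, rate β) prior on the exponential rate λ, the posterior after n observations with total T = Σxᵢ is Gamma(α+n, β+T).
Sum of observations T = 6.37 minutes; n = 9.
Posterior: Gamma(2.7+9, 13.7+6.37) = Gamma(11.7, 20.07).
Posterior mean of λ = α/β = 11.7/20.07 = 0.5830.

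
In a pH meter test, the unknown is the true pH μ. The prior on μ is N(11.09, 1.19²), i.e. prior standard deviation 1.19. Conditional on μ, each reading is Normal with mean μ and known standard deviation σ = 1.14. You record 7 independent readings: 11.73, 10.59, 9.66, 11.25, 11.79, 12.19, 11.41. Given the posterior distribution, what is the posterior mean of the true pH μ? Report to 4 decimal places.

11.2150

For Normal data with known variance σ², a Normal(μ₀, σ₀²) prior on μ is conjugate. Posterior precision = 1/σ₀² + n/σ²; posterior mean is the precision-weighted average of μ₀ and x̄.
Σxᵢ = 11.73 + 10.59 + 9.66 + 11.25 + 11.79 + 12.19 + 11.41 = 78.62, so n·x̄ = 78.62.
σ₀² = 1.19² = 1.4161, σ² = 1.14² = 1.2996; σ² + n·σ₀² = 1.2996 + 7·1.4161 = 11.2123.
Posterior mean = (μ₀/σ₀² + n·x̄/σ²)/(1/σ₀² + n/σ²) = (σ²·μ₀ + σ₀²·n·x̄)/(σ² + n·σ₀²) = (1.2996·11.09 + 1.4161·78.62)/11.2123 = 125.746346/11.2123 = 11.2150.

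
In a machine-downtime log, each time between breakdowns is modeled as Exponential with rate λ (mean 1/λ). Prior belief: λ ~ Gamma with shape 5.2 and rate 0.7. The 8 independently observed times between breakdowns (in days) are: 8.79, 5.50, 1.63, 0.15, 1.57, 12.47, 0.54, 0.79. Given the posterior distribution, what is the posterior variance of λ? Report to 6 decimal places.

With a Gamma(shape α, rate β) prior on the exponential rate λ, the posterior after n observations with total T = Σxᵢ is Gamma(α+n, β+T).
Sum of observations T = 31.44 days; n = 8.
Posterior: Gamma(5.2+8, 0.7+31.44) = Gamma(13.2, 32.14).
Var = α/β² = 0.012779.

0.012779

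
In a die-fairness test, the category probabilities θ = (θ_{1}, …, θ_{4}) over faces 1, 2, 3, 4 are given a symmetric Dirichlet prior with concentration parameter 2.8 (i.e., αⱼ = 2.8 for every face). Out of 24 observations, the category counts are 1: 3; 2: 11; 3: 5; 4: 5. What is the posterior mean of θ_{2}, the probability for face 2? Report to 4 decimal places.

The Dirichlet prior is conjugate to the Multinomial likelihood: each posterior αⱼ = prior αⱼ + observed count nⱼ.
Posterior concentration: (5.8, 13.8, 7.8, 7.8), total = 35.2.
E[θ_{2}|data] = α_{2}/Σα = 13.8/35.2 = 0.3920.

0.3920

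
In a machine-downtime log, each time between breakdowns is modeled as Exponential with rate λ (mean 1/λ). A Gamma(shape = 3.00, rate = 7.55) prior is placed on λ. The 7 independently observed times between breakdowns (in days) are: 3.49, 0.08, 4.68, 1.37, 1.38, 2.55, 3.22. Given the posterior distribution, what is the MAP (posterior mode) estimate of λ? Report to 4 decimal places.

0.3701

With a Gamma(shape α, rate β) prior on the exponential rate λ, the posterior after n observations with total T = Σxᵢ is Gamma(α+n, β+T).
Sum of observations T = 16.77 days; n = 7.
Posterior: Gamma(3.00+7, 7.55+16.77) = Gamma(10.00, 24.32).
Mode = (α−1)/β = 0.3701.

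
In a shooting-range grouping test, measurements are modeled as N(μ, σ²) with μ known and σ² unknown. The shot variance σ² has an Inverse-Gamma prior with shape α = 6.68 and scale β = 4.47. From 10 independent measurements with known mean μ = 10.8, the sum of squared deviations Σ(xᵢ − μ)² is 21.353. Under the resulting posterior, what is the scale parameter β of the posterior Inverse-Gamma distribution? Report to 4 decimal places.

15.1465

With known mean μ and an Inverse-Gamma(α, β) prior on σ², the Normal likelihood is conjugate: posterior is Inv-Gamma(α + n/2, β + Σ(xᵢ−μ)²/2).
Posterior: Inv-Gamma(6.68 + 10/2, 4.47 + 21.353/2) = Inv-Gamma(11.68, 15.1465).
Posterior β = 15.1465.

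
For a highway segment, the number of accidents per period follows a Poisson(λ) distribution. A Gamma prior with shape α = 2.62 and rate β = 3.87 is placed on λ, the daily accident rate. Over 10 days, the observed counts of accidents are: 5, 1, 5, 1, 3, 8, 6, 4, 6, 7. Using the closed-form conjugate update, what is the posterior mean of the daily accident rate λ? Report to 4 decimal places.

With a Gamma(shape α, rate β) prior, the Poisson likelihood is conjugate: the posterior is Gamma(α + ΣXᵢ, β + n).
Sum of counts S = 46 over n = 10 days.
Posterior: Gamma(α+S, β+n) = Gamma(2.62+46, 3.87+10) = Gamma(48.62, 13.87).
Posterior mean = α/β = 48.62/13.87 = 3.5054.

3.5054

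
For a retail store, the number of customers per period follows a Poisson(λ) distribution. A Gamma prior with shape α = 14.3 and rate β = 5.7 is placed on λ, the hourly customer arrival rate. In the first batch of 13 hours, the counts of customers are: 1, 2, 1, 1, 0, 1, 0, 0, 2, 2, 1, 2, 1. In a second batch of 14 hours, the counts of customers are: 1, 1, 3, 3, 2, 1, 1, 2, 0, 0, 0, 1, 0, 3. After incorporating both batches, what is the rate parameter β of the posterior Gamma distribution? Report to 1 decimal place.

With a Gamma(shape α, rate β) prior, the Poisson likelihood is conjugate: the posterior is Gamma(α + ΣXᵢ, β + n).
Batch 1: sum of counts S = 14 over n = 13 hours.
After batch 1: Gamma(α+S, β+n) = Gamma(14.3+14, 5.7+13) = Gamma(28.3, 18.7).
Batch 2: sum of counts S = 18 over n = 14 hours.
After batch 2: Gamma(α+S, β+n) = Gamma(28.3+18, 18.7+14) = Gamma(46.3, 32.7).
Posterior β = 32.7.

32.7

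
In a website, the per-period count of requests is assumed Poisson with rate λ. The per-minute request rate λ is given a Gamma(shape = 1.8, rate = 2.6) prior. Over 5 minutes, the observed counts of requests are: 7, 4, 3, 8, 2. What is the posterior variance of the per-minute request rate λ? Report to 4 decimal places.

With a Gamma(shape α, rate β) prior, the Poisson likelihood is conjugate: the posterior is Gamma(α + ΣXᵢ, β + n).
Sum of counts S = 24 over n = 5 minutes.
Posterior: Gamma(α+S, β+n) = Gamma(1.8+24, 2.6+5) = Gamma(25.8, 7.6).
Var = α/β² = 25.8/7.6² = 0.4467.

0.4467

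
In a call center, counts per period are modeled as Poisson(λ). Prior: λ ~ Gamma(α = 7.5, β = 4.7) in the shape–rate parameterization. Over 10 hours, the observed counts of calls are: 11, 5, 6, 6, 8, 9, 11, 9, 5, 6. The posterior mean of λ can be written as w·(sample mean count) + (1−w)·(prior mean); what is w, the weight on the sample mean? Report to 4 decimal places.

0.6803

With a Gamma(shape α, rate β) prior, the Poisson likelihood is conjugate: the posterior is Gamma(α + ΣXᵢ, β + n).
Posterior mean = (α₀+S)/(β₀+n) = [n/(β₀+n)]·(S/n) + [β₀/(β₀+n)]·(α₀/β₀), so only n and β₀ enter the weight.
Weight on data w = n/(β₀+n) = 10/(4.7+10) = 10/14.7 = 0.6803.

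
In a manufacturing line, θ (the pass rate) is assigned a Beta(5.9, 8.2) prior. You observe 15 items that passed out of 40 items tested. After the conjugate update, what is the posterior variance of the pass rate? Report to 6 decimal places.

0.004303

The Beta prior is conjugate to a Binomial/Bernoulli likelihood; the update adds successes to α and failures to β.
Posterior: Beta(α+k, β+n−k) = Beta(5.9+15, 8.2+25) = Beta(20.9, 33.2).
Var = αβ/((α+β)²(α+β+1)) = 20.9·33.2/(54.1²·55.1) = 0.004303.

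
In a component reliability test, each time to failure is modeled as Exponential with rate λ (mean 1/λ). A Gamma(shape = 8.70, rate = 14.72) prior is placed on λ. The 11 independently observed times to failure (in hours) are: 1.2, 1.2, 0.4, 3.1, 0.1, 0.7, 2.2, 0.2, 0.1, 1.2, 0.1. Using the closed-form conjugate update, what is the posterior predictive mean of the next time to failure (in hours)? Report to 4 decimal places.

With a Gamma(shape α, rate β) prior on the exponential rate λ, the posterior after n observations with total T = Σxᵢ is Gamma(α+n, β+T).
Sum of observations T = 10.5 hours; n = 11.
Posterior: Gamma(8.70+11, 14.72+10.5) = Gamma(19.70, 25.22).
The predictive distribution for the next observation is Lomax; its mean is β/(α−1) = 25.22/18.70 = 1.3487.

1.3487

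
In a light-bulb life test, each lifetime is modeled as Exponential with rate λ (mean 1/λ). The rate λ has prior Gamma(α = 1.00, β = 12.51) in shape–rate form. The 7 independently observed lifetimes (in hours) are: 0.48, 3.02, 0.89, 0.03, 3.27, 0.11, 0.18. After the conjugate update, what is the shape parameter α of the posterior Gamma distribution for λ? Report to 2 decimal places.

With a Gamma(shape α, rate β) prior on the exponential rate λ, the posterior after n observations with total T = Σxᵢ is Gamma(α+n, β+T).
Sum of observations T = 7.98 hours; n = 7.
Posterior: Gamma(1.00+7, 12.51+7.98) = Gamma(8.00, 20.49).
Posterior α = 8.00.

8.00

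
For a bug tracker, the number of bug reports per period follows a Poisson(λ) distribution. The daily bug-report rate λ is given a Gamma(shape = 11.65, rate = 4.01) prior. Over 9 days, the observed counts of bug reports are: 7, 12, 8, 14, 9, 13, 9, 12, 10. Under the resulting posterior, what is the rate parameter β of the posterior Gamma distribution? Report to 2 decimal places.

With a Gamma(shape α, rate β) prior, the Poisson likelihood is conjugate: the posterior is Gamma(α + ΣXᵢ, β + n).
Sum of counts S = 94 over n = 9 days.
Posterior: Gamma(α+S, β+n) = Gamma(11.65+94, 4.01+9) = Gamma(105.65, 13.01).
Posterior β = 13.01.

13.01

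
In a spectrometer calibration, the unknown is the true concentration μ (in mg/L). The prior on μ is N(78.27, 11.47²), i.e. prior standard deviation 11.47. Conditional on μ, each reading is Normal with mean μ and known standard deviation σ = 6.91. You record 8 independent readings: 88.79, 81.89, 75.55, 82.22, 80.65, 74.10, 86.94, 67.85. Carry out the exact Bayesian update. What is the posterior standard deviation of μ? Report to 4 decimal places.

2.3895

For Normal data with known variance σ², a Normal(μ₀, σ₀²) prior on μ is conjugate. Posterior precision = 1/σ₀² + n/σ²; posterior mean is the precision-weighted average of μ₀ and x̄.
σ₀² = 11.47² = 131.5609, σ² = 6.91² = 47.7481; σ² + n·σ₀² = 47.7481 + 8·131.5609 = 1100.2353.
Posterior precision = 1/σ₀² + n/σ² = 1/131.5609 + 8/47.7481 = (σ² + n·σ₀²)/(σ₀²σ²) = 1100.2353/(131.5609·47.7481); posterior variance σₙ² = σ₀²σ²/(σ² + n·σ₀²) = 131.5609·47.7481/1100.2353 = 5.709491.
Posterior SD = √σₙ² = √(131.5609·47.7481/1100.2353) = 2.3895.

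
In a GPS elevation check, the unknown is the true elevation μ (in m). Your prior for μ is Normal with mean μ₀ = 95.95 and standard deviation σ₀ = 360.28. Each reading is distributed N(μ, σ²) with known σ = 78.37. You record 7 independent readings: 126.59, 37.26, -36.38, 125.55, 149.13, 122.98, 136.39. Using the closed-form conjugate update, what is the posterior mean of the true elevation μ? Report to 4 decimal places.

For Normal data with known variance σ², a Normal(μ₀, σ₀²) prior on μ is conjugate. Posterior precision = 1/σ₀² + n/σ²; posterior mean is the precision-weighted average of μ₀ and x̄.
Σxᵢ = 126.59 + 37.26 + (-36.38) + 125.55 + 149.13 + 122.98 + 136.39 = 661.52, so n·x̄ = 661.52.
σ₀² = 360.28² = 129801.6784, σ² = 78.37² = 6141.8569; σ² + n·σ₀² = 6141.8569 + 7·129801.6784 = 914753.6057.
Posterior mean = (μ₀/σ₀² + n·x̄/σ²)/(1/σ₀² + n/σ²) = (σ²·μ₀ + σ₀²·n·x̄)/(σ² + n·σ₀²) = (6141.8569·95.95 + 129801.6784·661.52)/914753.6057 = 86455717.464723/914753.6057 = 94.5126.

94.5126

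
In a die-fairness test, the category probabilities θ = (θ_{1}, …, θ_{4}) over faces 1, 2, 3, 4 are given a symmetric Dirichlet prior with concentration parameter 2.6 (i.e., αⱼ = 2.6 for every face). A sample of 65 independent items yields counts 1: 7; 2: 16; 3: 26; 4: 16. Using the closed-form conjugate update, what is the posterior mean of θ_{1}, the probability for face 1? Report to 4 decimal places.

0.1273

The Dirichlet prior is conjugate to the Multinomial likelihood: each posterior αⱼ = prior αⱼ + observed count nⱼ.
Posterior concentration: (9.6, 18.6, 28.6, 18.6), total = 75.4.
E[θ_{1}|data] = α_{1}/Σα = 9.6/75.4 = 0.1273.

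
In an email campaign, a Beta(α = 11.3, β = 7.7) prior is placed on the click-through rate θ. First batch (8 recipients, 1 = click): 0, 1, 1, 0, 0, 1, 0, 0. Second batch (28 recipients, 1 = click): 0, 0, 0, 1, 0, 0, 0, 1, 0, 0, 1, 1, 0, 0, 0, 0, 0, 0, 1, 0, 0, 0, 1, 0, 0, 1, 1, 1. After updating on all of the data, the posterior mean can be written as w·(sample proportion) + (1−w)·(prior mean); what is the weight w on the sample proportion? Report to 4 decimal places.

0.6545

The Beta prior is conjugate to a Binomial/Bernoulli likelihood; the update adds successes to α and failures to β.
Total number of recipients: n = 8 + 28 = 36.
Posterior mean = (α₀+k)/(α₀+β₀+n) = [n/(α₀+β₀+n)]·(k/n) + [(α₀+β₀)/(α₀+β₀+n)]·α₀/(α₀+β₀), so only n and the prior enter the weight.
The weight on the data is w = n/(α₀+β₀+n) = 36/(11.3+7.7+36) = 36/55.0 = 0.6545.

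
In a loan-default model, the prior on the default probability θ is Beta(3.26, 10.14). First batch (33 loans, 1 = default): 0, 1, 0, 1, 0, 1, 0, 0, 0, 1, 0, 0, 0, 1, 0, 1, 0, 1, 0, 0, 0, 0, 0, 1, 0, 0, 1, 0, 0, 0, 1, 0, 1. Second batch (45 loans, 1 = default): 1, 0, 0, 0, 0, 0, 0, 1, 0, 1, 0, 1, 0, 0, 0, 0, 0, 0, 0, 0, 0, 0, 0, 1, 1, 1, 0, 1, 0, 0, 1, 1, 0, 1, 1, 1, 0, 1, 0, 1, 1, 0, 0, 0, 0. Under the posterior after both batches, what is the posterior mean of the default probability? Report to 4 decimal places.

0.3311

The Beta prior is conjugate to a Binomial/Bernoulli likelihood; the update adds successes to α and failures to β.
After batch 1: Beta(3.26+11, 10.14+22) = Beta(14.26, 32.14).
After batch 2: Beta(14.26+16, 32.14+29) = Beta(30.26, 61.14).
Posterior mean = α/(α+β) = 30.26/91.40 = 0.3311.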